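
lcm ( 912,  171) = 2736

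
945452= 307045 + 638407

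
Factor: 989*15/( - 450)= -989/30 = - 2^(-1 )*3^( - 1 )*5^( - 1)*23^1*43^1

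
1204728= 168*7171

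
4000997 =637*6281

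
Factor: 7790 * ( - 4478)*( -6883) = 2^2*5^1*19^1 * 41^1*2239^1 *6883^1=   240103956460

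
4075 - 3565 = 510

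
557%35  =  32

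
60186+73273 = 133459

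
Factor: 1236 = 2^2*3^1*103^1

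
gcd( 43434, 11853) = 9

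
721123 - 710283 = 10840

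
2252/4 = 563 = 563.00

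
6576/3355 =6576/3355 = 1.96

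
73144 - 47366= 25778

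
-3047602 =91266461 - 94314063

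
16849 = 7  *2407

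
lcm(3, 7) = 21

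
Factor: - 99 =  - 3^2*11^1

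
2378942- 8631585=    - 6252643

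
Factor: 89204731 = 7^1 * 11^1 * 47^1*157^2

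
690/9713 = 690/9713 = 0.07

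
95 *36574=3474530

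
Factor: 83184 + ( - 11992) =2^3 * 11^1 * 809^1 = 71192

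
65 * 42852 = 2785380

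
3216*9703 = 31204848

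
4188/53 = 79 + 1/53 = 79.02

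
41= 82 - 41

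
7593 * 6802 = 51647586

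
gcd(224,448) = 224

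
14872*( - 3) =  - 44616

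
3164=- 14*( - 226)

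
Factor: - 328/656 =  - 1/2 = - 2^( - 1)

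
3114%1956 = 1158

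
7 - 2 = 5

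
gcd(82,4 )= 2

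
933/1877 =933/1877 =0.50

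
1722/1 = 1722 =1722.00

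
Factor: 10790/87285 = 2158/17457 = 2^1*3^( - 1 ) * 11^( -1)*13^1*23^ ( - 2) * 83^1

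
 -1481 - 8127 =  - 9608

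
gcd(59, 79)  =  1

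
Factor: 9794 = 2^1*59^1 * 83^1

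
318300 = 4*79575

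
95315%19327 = 18007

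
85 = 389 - 304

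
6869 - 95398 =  - 88529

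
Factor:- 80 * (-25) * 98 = 2^5 * 5^3*7^2 = 196000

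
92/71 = 1 + 21/71 = 1.30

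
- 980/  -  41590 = 98/4159 = 0.02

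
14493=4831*3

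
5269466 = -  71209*(- 74)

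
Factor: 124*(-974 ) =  -2^3*31^1*487^1 = -120776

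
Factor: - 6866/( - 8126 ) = 3433/4063 = 17^( - 1) * 239^( - 1)*3433^1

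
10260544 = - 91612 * (- 112)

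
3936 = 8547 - 4611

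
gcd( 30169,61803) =1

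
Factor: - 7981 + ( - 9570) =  - 17551 = - 17551^1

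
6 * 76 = 456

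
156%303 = 156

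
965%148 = 77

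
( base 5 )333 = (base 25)3i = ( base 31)30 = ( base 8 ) 135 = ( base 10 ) 93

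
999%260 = 219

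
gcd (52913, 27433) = 7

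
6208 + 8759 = 14967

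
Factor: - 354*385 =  - 2^1*3^1 * 5^1 * 7^1*11^1*59^1 = -136290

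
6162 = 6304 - 142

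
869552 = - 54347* ( -16) 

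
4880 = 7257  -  2377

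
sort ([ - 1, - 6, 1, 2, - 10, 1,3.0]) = [-10, - 6,-1, 1,1, 2,  3.0 ] 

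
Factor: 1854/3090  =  3/5  =  3^1*5^(  -  1)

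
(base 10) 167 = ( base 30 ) 5h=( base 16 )a7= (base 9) 205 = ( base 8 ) 247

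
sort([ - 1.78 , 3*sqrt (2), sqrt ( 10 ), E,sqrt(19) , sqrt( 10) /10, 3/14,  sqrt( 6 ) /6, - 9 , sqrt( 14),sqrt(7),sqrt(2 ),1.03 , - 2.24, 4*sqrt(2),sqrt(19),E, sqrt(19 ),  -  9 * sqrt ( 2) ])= [-9*sqrt(2), - 9, - 2.24, - 1.78,3/14,sqrt( 10) /10,sqrt( 6)/6,1.03,sqrt(2),sqrt(7 ), E , E,sqrt ( 10), sqrt(14),  3*sqrt(2 ),sqrt (19),sqrt( 19 ),sqrt (19 ),4*sqrt(2) ] 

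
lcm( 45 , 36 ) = 180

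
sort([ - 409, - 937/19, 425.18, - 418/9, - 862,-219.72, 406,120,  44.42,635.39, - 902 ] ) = [ - 902,-862,-409, - 219.72, - 937/19, - 418/9,44.42,120,406,425.18,635.39 ] 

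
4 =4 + 0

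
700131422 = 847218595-147087173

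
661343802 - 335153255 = 326190547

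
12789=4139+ 8650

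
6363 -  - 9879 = 16242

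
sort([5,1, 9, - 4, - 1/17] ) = [ - 4, - 1/17, 1, 5,9]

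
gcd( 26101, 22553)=1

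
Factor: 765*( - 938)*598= - 429106860 = - 2^2*3^2*5^1*7^1*13^1 * 17^1*23^1 * 67^1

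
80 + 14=94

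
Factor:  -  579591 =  - 3^2 * 64399^1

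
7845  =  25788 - 17943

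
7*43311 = 303177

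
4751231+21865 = 4773096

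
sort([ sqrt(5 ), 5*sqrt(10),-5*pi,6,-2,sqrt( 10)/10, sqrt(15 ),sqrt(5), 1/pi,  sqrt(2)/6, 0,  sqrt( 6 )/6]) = [ - 5 *pi,-2,  0, sqrt(2 ) /6,sqrt(10) /10, 1/pi,  sqrt( 6) /6,sqrt(5),  sqrt(5),sqrt (15), 6, 5*sqrt(10 ) ] 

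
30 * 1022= 30660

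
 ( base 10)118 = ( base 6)314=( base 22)58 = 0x76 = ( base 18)6A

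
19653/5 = 19653/5  =  3930.60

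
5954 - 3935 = 2019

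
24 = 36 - 12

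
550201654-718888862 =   -  168687208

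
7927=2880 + 5047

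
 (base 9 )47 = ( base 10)43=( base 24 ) 1j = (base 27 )1G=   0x2B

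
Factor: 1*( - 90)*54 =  - 4860 = -  2^2*3^5*5^1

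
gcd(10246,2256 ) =94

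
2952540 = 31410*94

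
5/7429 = 5/7429  =  0.00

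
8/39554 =4/19777 = 0.00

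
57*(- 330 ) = -18810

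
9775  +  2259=12034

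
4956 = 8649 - 3693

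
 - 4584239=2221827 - 6806066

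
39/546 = 1/14=0.07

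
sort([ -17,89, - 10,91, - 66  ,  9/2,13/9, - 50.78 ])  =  [ - 66,  -  50.78, -17,-10 , 13/9, 9/2, 89,91]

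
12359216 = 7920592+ 4438624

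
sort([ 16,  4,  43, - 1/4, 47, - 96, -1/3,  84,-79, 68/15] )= [ - 96, - 79,-1/3, - 1/4,  4,68/15,16, 43,  47,84]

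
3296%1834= 1462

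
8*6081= 48648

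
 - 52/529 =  - 1 + 477/529 = - 0.10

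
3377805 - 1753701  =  1624104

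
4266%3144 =1122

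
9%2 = 1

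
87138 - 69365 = 17773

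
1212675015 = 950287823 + 262387192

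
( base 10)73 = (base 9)81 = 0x49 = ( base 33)27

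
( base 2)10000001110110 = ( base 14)3058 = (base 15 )26e0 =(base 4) 2001312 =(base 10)8310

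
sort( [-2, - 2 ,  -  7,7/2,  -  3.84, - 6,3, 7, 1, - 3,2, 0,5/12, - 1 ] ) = [-7, - 6, - 3.84, - 3, - 2, - 2, - 1, 0,5/12, 1, 2, 3,7/2, 7] 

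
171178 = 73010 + 98168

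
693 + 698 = 1391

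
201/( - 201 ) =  - 1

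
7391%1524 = 1295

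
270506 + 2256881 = 2527387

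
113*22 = 2486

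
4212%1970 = 272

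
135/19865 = 27/3973= 0.01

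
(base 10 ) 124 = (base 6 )324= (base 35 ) 3j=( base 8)174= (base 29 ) 48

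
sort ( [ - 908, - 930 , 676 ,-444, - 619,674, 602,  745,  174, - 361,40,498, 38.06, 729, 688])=[-930,- 908, - 619, - 444, - 361 , 38.06 , 40, 174 , 498  ,  602 , 674 , 676 , 688 , 729, 745 ]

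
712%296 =120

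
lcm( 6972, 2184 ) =181272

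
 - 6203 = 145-6348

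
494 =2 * 247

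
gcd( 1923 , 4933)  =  1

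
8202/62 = 4101/31=132.29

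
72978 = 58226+14752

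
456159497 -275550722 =180608775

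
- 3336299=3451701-6788000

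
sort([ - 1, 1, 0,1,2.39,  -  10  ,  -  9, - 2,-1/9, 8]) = [ - 10,  -  9, - 2, - 1, - 1/9 , 0 , 1,1, 2.39, 8]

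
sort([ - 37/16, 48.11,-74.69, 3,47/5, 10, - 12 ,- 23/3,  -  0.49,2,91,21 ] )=[ -74.69 ,-12,-23/3, - 37/16,-0.49 , 2, 3,47/5, 10, 21,48.11, 91]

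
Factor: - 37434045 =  - 3^1*5^1 *11^1*307^1*739^1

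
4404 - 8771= - 4367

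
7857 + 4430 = 12287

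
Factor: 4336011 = 3^4*199^1 * 269^1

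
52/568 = 13/142 =0.09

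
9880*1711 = 16904680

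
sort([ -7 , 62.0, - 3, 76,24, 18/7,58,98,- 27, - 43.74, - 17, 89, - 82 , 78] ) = [ - 82, - 43.74,-27, - 17, - 7, - 3, 18/7, 24,58, 62.0,76,78, 89,98 ]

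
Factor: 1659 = 3^1*7^1*79^1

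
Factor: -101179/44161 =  - 181/79 = - 79^( - 1)*181^1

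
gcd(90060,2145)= 15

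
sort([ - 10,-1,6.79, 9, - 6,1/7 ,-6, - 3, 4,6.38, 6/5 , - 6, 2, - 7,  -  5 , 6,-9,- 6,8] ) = [ - 10, - 9,- 7, - 6, - 6 ,-6, - 6 , - 5, - 3, - 1,1/7,6/5 , 2,  4,  6, 6.38,6.79,  8,9 ] 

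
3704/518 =7 + 39/259=7.15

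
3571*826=2949646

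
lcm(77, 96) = 7392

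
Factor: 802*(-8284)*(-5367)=35657102856=2^3 * 3^1*19^1*109^1* 401^1 * 1789^1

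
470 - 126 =344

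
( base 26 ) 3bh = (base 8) 4433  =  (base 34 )20j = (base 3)10012100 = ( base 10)2331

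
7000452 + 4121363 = 11121815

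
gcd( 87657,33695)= 1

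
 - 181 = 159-340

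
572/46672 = 143/11668 = 0.01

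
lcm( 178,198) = 17622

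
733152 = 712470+20682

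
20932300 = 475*44068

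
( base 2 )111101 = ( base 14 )45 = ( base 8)75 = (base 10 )61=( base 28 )25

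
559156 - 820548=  - 261392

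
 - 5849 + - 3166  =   - 9015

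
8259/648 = 2753/216 = 12.75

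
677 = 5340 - 4663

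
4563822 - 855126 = 3708696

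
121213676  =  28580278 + 92633398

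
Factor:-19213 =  -19213^1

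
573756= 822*698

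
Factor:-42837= - 3^1 * 109^1*131^1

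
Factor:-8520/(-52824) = 5^1 * 31^( - 1) = 5/31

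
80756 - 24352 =56404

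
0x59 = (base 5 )324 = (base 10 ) 89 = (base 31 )2R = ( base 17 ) 54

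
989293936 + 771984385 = 1761278321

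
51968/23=51968/23  =  2259.48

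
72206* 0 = 0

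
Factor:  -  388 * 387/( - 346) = 75078/173 = 2^1*3^2*43^1*97^1*173^( -1)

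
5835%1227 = 927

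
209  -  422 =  - 213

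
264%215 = 49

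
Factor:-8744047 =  - 13^1*19^1*35401^1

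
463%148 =19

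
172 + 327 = 499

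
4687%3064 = 1623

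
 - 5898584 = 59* (-99976 ) 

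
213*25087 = 5343531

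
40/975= 8/195 = 0.04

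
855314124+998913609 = 1854227733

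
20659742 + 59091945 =79751687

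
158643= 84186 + 74457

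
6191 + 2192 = 8383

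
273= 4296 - 4023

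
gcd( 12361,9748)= 1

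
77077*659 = 50793743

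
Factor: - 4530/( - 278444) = 2^( - 1 )*3^1*5^1*461^(-1 )  =  15/922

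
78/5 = 78/5 = 15.60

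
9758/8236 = 1 +761/4118  =  1.18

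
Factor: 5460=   2^2* 3^1* 5^1 * 7^1*13^1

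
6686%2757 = 1172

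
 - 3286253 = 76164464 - 79450717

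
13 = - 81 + 94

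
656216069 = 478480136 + 177735933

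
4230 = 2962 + 1268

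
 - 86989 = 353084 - 440073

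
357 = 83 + 274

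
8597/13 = 8597/13 = 661.31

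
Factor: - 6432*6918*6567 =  - 292209014592 = - 2^6*3^3*11^1* 67^1*199^1*1153^1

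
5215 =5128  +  87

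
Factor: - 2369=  - 23^1* 103^1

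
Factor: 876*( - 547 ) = -479172 = - 2^2*3^1*73^1*547^1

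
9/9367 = 9/9367=0.00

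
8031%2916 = 2199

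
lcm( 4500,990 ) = 49500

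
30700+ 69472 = 100172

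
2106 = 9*234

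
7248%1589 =892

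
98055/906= 32685/302 = 108.23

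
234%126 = 108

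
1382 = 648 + 734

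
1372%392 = 196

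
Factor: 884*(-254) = - 2^3*13^1 * 17^1*127^1 = - 224536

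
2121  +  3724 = 5845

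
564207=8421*67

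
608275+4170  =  612445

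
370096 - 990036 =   -  619940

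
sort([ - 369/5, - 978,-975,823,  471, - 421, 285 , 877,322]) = [ - 978 , - 975, - 421, - 369/5,  285, 322 , 471,823, 877 ] 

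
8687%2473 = 1268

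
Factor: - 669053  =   - 7^1*11^1*8689^1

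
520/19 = 520/19= 27.37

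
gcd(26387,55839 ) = 1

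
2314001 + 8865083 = 11179084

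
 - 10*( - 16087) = 160870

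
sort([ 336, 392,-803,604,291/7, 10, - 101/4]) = [ - 803 , - 101/4, 10, 291/7,336, 392, 604 ] 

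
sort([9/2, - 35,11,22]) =[ - 35,9/2,11, 22]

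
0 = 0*168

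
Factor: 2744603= 821^1*3343^1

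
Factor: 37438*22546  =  2^2*11273^1*18719^1=844077148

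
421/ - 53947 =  - 1 + 53526/53947 =- 0.01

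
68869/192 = 358 + 133/192  =  358.69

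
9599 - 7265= 2334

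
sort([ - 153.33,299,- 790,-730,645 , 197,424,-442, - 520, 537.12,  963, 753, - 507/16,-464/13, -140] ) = [ - 790, - 730, -520, - 442,  -  153.33 , - 140,-464/13, - 507/16,  197,299,424,537.12,645,753 , 963 ]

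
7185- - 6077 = 13262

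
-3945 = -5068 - - 1123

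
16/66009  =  16/66009 = 0.00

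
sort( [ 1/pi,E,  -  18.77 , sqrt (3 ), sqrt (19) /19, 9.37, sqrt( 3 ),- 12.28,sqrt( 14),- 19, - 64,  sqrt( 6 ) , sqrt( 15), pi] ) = [ - 64 , - 19, - 18.77, - 12.28, sqrt(19 ) /19,1/pi, sqrt( 3), sqrt( 3),  sqrt(6),E,pi , sqrt( 14 ), sqrt( 15 ),  9.37 ] 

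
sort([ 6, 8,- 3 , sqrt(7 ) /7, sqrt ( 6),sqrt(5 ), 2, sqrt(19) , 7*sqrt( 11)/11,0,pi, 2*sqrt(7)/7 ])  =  [ - 3,0, sqrt(7)/7, 2*sqrt( 7)/7, 2, 7*sqrt ( 11 )/11, sqrt( 5 ),sqrt(6 ),pi, sqrt(19),  6,8]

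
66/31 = 2+4/31  =  2.13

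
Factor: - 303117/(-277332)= 529/484 =2^( - 2)*11^(  -  2)  *  23^2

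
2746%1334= 78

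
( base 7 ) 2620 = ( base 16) 3E2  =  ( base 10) 994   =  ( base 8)1742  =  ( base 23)1K5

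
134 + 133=267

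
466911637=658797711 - 191886074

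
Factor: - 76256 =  - 2^5*2383^1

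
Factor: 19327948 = 2^2 * 4831987^1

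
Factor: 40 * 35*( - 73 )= - 102200 = - 2^3* 5^2 * 7^1*73^1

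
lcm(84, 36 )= 252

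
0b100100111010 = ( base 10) 2362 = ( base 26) 3CM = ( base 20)5i2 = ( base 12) 144A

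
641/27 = 641/27  =  23.74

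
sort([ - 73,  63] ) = [ - 73,63]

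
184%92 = 0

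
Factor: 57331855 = 5^1 *7^1*1638053^1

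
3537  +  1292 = 4829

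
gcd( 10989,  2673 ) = 297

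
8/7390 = 4/3695 = 0.00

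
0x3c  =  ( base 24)2C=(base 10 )60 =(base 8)74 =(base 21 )2I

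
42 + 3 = 45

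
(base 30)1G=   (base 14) 34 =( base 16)2E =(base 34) 1c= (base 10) 46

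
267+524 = 791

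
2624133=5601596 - 2977463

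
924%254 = 162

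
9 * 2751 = 24759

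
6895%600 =295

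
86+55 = 141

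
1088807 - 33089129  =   - 32000322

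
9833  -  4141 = 5692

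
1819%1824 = 1819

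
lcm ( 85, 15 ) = 255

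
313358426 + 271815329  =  585173755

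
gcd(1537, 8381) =29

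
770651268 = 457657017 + 312994251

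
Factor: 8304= 2^4*3^1*173^1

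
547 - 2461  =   - 1914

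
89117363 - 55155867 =33961496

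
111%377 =111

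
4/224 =1/56  =  0.02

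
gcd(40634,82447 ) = 1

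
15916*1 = 15916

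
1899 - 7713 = - 5814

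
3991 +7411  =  11402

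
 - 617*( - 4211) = 2598187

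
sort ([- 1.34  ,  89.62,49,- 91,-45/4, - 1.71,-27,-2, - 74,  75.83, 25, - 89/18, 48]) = [-91,-74  ,-27,- 45/4,-89/18, - 2, - 1.71,-1.34,25,48, 49,75.83,89.62]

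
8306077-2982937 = 5323140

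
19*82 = 1558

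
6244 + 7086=13330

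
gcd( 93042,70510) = 2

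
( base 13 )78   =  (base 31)36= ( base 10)99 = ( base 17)5e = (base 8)143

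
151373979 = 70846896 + 80527083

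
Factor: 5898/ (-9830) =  - 3/5 = -3^1*5^( - 1)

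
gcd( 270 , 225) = 45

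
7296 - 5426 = 1870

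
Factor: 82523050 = 2^1*  5^2*167^1*9883^1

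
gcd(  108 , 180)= 36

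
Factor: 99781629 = 3^1 * 43^1*773501^1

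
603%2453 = 603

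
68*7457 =507076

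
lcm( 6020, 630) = 54180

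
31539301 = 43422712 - 11883411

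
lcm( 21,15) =105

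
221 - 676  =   - 455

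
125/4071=125/4071= 0.03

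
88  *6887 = 606056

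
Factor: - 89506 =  - 2^1*44753^1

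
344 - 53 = 291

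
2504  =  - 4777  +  7281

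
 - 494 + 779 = 285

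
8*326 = 2608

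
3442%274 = 154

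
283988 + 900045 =1184033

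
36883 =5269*7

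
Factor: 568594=2^1*13^1*19^1*1151^1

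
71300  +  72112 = 143412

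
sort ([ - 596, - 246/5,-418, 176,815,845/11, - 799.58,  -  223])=[ -799.58, - 596,- 418,- 223,  -  246/5,  845/11,176,815]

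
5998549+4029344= 10027893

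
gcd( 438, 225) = 3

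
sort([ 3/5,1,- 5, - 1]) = [ - 5,-1 , 3/5,1 ]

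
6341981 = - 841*(  -  7541)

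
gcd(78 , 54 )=6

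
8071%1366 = 1241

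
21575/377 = 21575/377  =  57.23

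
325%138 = 49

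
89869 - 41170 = 48699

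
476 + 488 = 964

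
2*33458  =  66916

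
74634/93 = 802 + 16/31 = 802.52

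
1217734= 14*86981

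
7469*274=2046506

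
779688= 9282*84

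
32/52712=4/6589=0.00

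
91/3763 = 91/3763 = 0.02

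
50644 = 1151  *44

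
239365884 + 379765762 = 619131646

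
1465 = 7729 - 6264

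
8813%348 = 113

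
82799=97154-14355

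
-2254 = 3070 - 5324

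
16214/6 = 8107/3 = 2702.33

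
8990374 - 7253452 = 1736922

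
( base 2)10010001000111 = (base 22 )J43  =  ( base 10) 9287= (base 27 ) cjq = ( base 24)g2n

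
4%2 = 0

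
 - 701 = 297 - 998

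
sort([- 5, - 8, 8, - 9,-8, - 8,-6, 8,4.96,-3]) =[ - 9,-8, -8,-8, - 6, - 5,- 3, 4.96, 8, 8 ]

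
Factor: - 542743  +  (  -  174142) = - 5^1*13^1*41^1*269^1 = -716885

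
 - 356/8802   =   - 178/4401 = -0.04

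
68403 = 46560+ 21843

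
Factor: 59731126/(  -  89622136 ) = -2^(-2) *7^1*13^1*29^1 * 1013^(- 1)*11059^( - 1)*11317^1 = -29865563/44811068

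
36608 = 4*9152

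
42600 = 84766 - 42166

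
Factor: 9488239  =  19^1 * 563^1 *887^1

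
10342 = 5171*2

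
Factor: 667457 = 7^1*97^1*983^1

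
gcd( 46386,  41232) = 5154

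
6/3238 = 3/1619 = 0.00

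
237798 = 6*39633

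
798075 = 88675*9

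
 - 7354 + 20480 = 13126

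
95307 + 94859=190166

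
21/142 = 21/142 = 0.15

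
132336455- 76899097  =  55437358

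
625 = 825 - 200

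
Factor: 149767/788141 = 23^( - 1 ) * 34267^( - 1 ) * 149767^1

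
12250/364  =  33 + 17/26 = 33.65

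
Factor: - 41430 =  - 2^1*3^1*5^1* 1381^1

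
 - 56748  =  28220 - 84968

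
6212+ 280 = 6492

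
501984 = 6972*72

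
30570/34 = 899 + 2/17 = 899.12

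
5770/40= 577/4 = 144.25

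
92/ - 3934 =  - 1+1921/1967 = - 0.02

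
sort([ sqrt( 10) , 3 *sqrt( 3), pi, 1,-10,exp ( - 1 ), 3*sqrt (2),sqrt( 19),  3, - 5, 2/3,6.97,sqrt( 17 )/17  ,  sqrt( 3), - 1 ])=[-10, - 5, - 1,sqrt( 17) /17,exp ( - 1), 2/3 , 1 , sqrt( 3),3,  pi,sqrt( 10 ), 3*sqrt(2) , sqrt( 19 ),3*sqrt( 3),6.97]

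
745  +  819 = 1564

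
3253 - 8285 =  - 5032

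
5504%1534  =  902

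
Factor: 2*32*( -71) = - 2^6*71^1 = - 4544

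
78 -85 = - 7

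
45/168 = 15/56 = 0.27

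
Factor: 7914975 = 3^1 * 5^2 * 105533^1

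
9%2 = 1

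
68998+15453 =84451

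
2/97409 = 2/97409 = 0.00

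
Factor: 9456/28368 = 3^( - 1) = 1/3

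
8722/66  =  4361/33 = 132.15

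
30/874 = 15/437 = 0.03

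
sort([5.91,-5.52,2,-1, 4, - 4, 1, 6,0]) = [ - 5.52,-4, - 1, 0, 1, 2, 4, 5.91, 6]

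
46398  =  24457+21941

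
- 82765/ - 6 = 13794+1/6 = 13794.17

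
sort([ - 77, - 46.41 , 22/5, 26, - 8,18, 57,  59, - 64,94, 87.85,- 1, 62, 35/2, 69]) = [ - 77, - 64, - 46.41,-8, - 1,22/5, 35/2,18 , 26,57, 59, 62, 69,87.85, 94 ]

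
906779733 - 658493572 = 248286161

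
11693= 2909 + 8784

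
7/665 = 1/95=0.01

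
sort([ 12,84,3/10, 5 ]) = [ 3/10,5,12,84 ] 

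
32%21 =11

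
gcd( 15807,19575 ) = 3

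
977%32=17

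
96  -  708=-612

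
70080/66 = 1061 + 9/11 = 1061.82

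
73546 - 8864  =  64682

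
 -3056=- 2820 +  - 236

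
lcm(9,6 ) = 18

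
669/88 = 7 + 53/88 = 7.60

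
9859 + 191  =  10050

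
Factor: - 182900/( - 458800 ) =2^(- 2 )*37^( - 1 )*59^1 = 59/148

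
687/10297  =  687/10297  =  0.07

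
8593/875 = 9 + 718/875 = 9.82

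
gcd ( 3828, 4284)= 12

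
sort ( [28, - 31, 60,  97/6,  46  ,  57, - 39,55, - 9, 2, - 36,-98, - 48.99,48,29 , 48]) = [ - 98 , - 48.99 , - 39, - 36,-31,  -  9,2,97/6,28,29,46, 48,48, 55, 57,60 ] 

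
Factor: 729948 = 2^2*3^1*59^1*1031^1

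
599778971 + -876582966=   -  276803995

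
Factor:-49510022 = -2^1 *257^1*96323^1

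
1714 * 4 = 6856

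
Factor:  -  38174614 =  - 2^1*29^1*179^1 * 3677^1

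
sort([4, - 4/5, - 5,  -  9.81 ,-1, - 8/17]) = [-9.81 , - 5, - 1,-4/5 ,  -  8/17, 4] 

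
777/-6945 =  - 259/2315 = - 0.11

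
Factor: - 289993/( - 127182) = 2^(-1)*3^( - 1)*47^( - 1 )*643^1 = 643/282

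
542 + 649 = 1191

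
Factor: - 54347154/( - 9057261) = 18115718/3019087 = 2^1* 31^1*37^1  *  53^1 * 67^ ( - 1)*149^1*45061^ ( - 1 )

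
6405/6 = 2135/2 = 1067.50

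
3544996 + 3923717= 7468713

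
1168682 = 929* 1258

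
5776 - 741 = 5035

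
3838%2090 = 1748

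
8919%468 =27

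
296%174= 122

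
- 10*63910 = -639100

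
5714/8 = 2857/4 = 714.25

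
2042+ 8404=10446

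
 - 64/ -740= 16/185 = 0.09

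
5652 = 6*942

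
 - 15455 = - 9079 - 6376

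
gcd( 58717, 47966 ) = 827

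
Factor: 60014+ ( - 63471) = - 3457 =-3457^1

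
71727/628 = 114+135/628 = 114.21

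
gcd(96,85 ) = 1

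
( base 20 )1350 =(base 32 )92K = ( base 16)2454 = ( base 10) 9300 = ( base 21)101i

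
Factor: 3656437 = 3656437^1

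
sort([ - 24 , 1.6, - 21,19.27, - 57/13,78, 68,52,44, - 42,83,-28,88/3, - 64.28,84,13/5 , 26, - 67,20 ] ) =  [ - 67,  -  64.28, - 42, - 28, - 24, - 21, - 57/13,1.6,13/5,19.27,20 , 26,  88/3, 44,52, 68,78,83, 84]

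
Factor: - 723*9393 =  - 3^2*31^1*101^1 * 241^1 = -6791139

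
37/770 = 37/770 = 0.05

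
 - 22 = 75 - 97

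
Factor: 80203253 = 13^1*167^1*36943^1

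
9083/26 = 349 + 9/26 = 349.35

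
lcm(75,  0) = 0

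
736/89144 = 92/11143 = 0.01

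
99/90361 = 99/90361 = 0.00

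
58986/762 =9831/127 = 77.41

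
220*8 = 1760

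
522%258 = 6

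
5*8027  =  40135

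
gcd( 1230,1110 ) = 30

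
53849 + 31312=85161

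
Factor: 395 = 5^1*79^1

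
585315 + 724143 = 1309458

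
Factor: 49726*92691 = 2^1*3^3*23^2*47^1*3433^1 = 4609152666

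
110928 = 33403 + 77525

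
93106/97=959+83/97= 959.86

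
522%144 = 90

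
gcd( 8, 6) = 2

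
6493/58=6493/58 = 111.95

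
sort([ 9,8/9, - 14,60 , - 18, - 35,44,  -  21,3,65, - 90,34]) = [ - 90, - 35,  -  21,  -  18, - 14 , 8/9 , 3,9,34, 44,60,65 ] 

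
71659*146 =10462214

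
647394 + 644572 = 1291966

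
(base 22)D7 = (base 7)566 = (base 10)293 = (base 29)A3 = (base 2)100100101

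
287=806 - 519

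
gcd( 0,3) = 3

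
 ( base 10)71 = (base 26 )2J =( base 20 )3B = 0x47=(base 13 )56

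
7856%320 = 176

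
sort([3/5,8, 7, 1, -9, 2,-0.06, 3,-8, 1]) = [-9, -8,  -  0.06, 3/5,1, 1,2, 3, 7, 8]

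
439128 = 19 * 23112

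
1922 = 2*961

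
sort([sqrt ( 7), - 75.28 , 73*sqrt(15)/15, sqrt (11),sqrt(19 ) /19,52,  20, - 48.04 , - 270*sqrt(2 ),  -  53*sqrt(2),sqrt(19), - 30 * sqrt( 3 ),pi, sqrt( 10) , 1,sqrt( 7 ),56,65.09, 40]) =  [ - 270*sqrt (2), -75.28, - 53*sqrt( 2), - 30*sqrt(3 ), - 48.04,sqrt(19 ) /19,  1,sqrt(7 ), sqrt( 7 ) , pi,sqrt( 10),sqrt(11 ), sqrt(19),73*  sqrt(15 ) /15,20,40,52, 56,65.09] 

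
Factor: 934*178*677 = 2^2*89^1*467^1*677^1 = 112552604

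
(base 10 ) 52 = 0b110100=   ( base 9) 57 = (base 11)48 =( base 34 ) 1I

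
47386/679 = 69 + 535/679 = 69.79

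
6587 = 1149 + 5438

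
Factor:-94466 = -2^1*149^1*317^1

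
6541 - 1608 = 4933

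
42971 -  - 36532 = 79503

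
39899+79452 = 119351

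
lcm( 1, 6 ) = 6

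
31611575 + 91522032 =123133607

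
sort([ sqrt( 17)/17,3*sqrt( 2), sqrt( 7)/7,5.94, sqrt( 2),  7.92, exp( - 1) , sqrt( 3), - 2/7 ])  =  [ - 2/7 , sqrt( 17)/17, exp( - 1), sqrt( 7 )/7,sqrt( 2), sqrt(3), 3*sqrt(2),  5.94, 7.92 ]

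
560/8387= 560/8387 = 0.07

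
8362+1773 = 10135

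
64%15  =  4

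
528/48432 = 11/1009 = 0.01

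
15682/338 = 46+67/169= 46.40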